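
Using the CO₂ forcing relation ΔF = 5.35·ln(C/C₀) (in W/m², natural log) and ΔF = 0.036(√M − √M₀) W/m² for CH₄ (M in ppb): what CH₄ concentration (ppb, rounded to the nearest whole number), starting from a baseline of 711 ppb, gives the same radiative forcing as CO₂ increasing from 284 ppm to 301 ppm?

CO₂ forcing: 5.35 × ln(301/284) = 5.35 × 0.058136 = 0.31103 W/m².
Set 0.036(√M − √711) = 0.31103: √M = 0.31103/0.036 + √711 = 8.6397 + 26.6646 = 35.3043.
M = (35.3043)² = 1246.39 ppb.

M ≈ 1246 ppb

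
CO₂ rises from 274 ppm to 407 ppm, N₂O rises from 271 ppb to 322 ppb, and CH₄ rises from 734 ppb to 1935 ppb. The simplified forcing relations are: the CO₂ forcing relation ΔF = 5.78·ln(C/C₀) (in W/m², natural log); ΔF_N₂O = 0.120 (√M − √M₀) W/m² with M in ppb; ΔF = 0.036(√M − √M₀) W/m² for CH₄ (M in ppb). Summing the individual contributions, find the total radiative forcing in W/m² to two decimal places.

ΔF = 3.07 W/m²

CO₂: 5.78 × ln(407/274) = 5.78 × ln(1.48540) = 5.78 × 0.39568 = 2.2870 W/m².
N₂O: 0.120 × (√322 − √271) = 0.120 × (17.9444 − 16.4621) = 0.120 × 1.4823 = 0.1779 W/m².
CH₄: 0.036 × (√1935 − √734) = 0.036 × (43.9886 − 27.0924) = 0.036 × 16.8962 = 0.6083 W/m².
Total ΔF = 2.2870 + 0.1779 + 0.6083 = 3.0732 W/m².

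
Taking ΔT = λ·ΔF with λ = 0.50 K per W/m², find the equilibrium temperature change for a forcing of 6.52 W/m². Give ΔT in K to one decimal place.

ΔT = λ ΔF = 0.50 × 6.52 = 3.2600 K.

ΔT = 3.3 K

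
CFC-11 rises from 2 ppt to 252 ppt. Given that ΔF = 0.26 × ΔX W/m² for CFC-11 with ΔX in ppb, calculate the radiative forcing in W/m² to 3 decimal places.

ΔF = 0.065 W/m²

CFC-11: Δ = 252 − 2 = 250 ppt = 0.250 ppb; ΔF = 0.26 × 0.250 = 0.0650 W/m².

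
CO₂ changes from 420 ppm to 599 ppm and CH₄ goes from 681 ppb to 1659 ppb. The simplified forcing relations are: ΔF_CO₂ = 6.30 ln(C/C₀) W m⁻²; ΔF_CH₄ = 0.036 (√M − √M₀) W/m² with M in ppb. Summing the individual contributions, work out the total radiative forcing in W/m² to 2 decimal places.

CO₂: 6.30 × ln(599/420) = 6.30 × ln(1.42619) = 6.30 × 0.35501 = 2.2366 W/m².
CH₄: 0.036 × (√1659 − √681) = 0.036 × (40.7308 − 26.0960) = 0.036 × 14.6348 = 0.5269 W/m².
Total ΔF = 2.2366 + 0.5269 = 2.7635 W/m².

ΔF = 2.76 W/m²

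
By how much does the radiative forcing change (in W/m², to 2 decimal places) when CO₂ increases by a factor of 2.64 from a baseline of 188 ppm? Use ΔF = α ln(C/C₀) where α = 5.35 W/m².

Because the forcing depends only on the ratio C/C₀, the initial concentration does not enter.
ΔF = 5.35 × ln(2.64) = 5.35 × 0.97078 = 5.1937 W/m².

ΔF = 5.19 W/m²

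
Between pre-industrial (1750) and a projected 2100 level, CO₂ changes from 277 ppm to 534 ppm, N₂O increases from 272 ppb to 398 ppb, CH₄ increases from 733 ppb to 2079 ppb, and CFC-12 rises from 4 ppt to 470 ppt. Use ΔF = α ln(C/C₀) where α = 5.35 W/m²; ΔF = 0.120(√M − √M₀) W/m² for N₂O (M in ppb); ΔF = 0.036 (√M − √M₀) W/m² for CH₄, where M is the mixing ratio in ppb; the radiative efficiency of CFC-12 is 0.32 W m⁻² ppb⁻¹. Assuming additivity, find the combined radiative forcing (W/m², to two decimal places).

ΔF = 4.74 W/m²

CO₂: 5.35 × ln(534/277) = 5.35 × ln(1.92780) = 5.35 × 0.65638 = 3.5116 W/m².
N₂O: 0.120 × (√398 − √272) = 0.120 × (19.9499 − 16.4924) = 0.120 × 3.4575 = 0.4149 W/m².
CH₄: 0.036 × (√2079 − √733) = 0.036 × (45.5961 − 27.0740) = 0.036 × 18.5221 = 0.6668 W/m².
CFC-12: Δ = 470 − 4 = 466 ppt = 0.466 ppb; ΔF = 0.32 × 0.466 = 0.1491 W/m².
Total ΔF = 3.5116 + 0.4149 + 0.6668 + 0.1491 = 4.7424 W/m².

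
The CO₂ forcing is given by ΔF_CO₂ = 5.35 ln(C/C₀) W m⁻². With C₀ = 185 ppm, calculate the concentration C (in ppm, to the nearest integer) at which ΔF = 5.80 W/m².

C ≈ 547 ppm

Set 5.35 ln(C/185) = 5.80, so ln(C/185) = 5.80/5.35 = 1.08411.
Then C/185 = e^1.08411 = 2.95681, giving C = 185 × 2.95681 = 547.01 ppm.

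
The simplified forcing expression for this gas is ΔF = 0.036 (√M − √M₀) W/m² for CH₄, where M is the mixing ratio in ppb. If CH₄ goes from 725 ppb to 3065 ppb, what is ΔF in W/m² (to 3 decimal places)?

CH₄: 0.036 × (√3065 − √725) = 0.036 × (55.3624 − 26.9258) = 0.036 × 28.4366 = 1.0237 W/m².

ΔF = 1.024 W/m²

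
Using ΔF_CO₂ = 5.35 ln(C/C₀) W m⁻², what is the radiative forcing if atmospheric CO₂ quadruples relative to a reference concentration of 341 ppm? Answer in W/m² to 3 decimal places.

ΔF = 5.35 × ln(4) = 5.35 × 1.38629 = 7.4167 W/m².

ΔF = 7.417 W/m²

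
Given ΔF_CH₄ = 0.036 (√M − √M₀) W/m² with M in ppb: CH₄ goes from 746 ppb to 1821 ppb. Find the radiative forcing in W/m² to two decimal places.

ΔF = 0.55 W/m²

CH₄: 0.036 × (√1821 − √746) = 0.036 × (42.6732 − 27.3130) = 0.036 × 15.3602 = 0.5530 W/m².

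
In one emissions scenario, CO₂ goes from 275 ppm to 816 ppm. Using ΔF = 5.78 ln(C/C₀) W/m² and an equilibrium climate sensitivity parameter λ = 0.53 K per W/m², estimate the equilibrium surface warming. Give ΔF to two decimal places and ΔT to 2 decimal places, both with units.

ΔF = 6.29 W/m²; ΔT = 3.33 K

CO₂: 5.78 × ln(816/275) = 5.78 × ln(2.96727) = 5.78 × 1.08764 = 6.2866 W/m².
ΔT = λ ΔF = 0.53 × 6.29 = 3.3337 K.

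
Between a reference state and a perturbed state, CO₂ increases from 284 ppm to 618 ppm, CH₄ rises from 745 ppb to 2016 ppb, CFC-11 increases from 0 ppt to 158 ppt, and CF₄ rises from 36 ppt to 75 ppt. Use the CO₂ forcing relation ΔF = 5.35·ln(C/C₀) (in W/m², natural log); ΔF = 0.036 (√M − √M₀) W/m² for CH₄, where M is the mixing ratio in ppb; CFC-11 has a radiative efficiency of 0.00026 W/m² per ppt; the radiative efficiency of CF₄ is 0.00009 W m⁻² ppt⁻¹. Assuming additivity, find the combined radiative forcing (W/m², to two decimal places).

ΔF = 4.84 W/m²

CO₂: 5.35 × ln(618/284) = 5.35 × ln(2.17606) = 5.35 × 0.77752 = 4.1597 W/m².
CH₄: 0.036 × (√2016 − √745) = 0.036 × (44.8999 − 27.2947) = 0.036 × 17.6052 = 0.6338 W/m².
CFC-11: ΔF = 0.00026 × (158 − 0) = 0.00026 × 158 = 0.0411 W/m².
CF₄: ΔF = 0.00009 × (75 − 36) = 0.00009 × 39 = 0.0035 W/m².
Total ΔF = 4.1597 + 0.6338 + 0.0411 + 0.0035 = 4.8381 W/m².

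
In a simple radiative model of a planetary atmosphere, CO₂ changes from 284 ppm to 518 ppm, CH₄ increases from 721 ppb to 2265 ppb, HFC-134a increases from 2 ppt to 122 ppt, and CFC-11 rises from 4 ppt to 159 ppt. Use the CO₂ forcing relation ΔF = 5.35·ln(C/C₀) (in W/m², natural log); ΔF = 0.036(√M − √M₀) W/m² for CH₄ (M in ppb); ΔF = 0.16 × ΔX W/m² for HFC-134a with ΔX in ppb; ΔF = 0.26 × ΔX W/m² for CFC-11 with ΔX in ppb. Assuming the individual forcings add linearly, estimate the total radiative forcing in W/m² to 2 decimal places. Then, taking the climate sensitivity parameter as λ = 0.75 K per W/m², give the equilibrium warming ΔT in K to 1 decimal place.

CO₂: 5.35 × ln(518/284) = 5.35 × ln(1.82394) = 5.35 × 0.60100 = 3.2154 W/m².
CH₄: 0.036 × (√2265 − √721) = 0.036 × (47.5920 − 26.8514) = 0.036 × 20.7406 = 0.7467 W/m².
HFC-134a: Δ = 122 − 2 = 120 ppt = 0.120 ppb; ΔF = 0.16 × 0.120 = 0.0192 W/m².
CFC-11: Δ = 159 − 4 = 155 ppt = 0.155 ppb; ΔF = 0.26 × 0.155 = 0.0403 W/m².
Total ΔF = 3.2154 + 0.7467 + 0.0192 + 0.0403 = 4.0216 W/m².
ΔT = λ ΔF = 0.75 × 4.02 = 3.0150 K.

ΔF = 4.02 W/m²; ΔT = 3.0 K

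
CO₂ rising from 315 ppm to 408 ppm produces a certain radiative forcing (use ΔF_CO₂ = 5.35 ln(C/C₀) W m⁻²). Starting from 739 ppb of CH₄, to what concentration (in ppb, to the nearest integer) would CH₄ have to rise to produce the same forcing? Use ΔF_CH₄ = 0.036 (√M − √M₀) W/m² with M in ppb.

CO₂ forcing: 5.35 × ln(408/315) = 5.35 × 0.258695 = 1.38402 W/m².
Set 0.036(√M − √739) = 1.38402: √M = 1.38402/0.036 + √739 = 38.4450 + 27.1846 = 65.6296.
M = (65.6296)² = 4307.24 ppb.

M ≈ 4307 ppb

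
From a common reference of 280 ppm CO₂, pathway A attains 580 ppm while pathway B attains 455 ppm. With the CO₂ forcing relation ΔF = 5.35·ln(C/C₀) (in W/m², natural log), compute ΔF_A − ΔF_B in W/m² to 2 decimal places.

ΔF_A = 5.35 ln(580/280) = 5.35 × 0.72824 = 3.8961 W/m².
ΔF_B = 5.35 ln(455/280) = 5.35 × 0.48551 = 2.5975 W/m².
Difference: 3.8961 − 2.5975 = 1.2986 W/m².

ΔF_A − ΔF_B = 1.30 W/m²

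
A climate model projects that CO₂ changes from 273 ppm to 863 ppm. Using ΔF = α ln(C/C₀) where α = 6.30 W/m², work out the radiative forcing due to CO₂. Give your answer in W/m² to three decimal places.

CO₂: 6.30 × ln(863/273) = 6.30 × ln(3.16117) = 6.30 × 1.15094 = 7.2509 W/m².

ΔF = 7.251 W/m²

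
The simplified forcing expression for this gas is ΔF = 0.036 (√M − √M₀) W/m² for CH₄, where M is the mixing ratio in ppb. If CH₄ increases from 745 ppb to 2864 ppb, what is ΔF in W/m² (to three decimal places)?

CH₄: 0.036 × (√2864 − √745) = 0.036 × (53.5164 − 27.2947) = 0.036 × 26.2217 = 0.9440 W/m².

ΔF = 0.944 W/m²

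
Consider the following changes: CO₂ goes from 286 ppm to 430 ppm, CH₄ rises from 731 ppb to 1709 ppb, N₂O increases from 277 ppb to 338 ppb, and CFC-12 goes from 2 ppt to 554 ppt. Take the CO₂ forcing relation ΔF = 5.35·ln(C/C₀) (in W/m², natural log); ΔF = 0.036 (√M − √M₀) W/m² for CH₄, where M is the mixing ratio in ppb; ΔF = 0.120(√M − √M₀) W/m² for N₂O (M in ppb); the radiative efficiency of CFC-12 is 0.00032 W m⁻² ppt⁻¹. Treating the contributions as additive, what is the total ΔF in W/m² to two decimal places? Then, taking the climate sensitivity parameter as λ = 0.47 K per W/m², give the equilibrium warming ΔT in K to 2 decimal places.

ΔF = 3.08 W/m²; ΔT = 1.45 K

CO₂: 5.35 × ln(430/286) = 5.35 × ln(1.50350) = 5.35 × 0.40780 = 2.1817 W/m².
CH₄: 0.036 × (√1709 − √731) = 0.036 × (41.3401 − 27.0370) = 0.036 × 14.3031 = 0.5149 W/m².
N₂O: 0.120 × (√338 − √277) = 0.120 × (18.3848 − 16.6433) = 0.120 × 1.7415 = 0.2090 W/m².
CFC-12: ΔF = 0.00032 × (554 − 2) = 0.00032 × 552 = 0.1766 W/m².
Total ΔF = 2.1817 + 0.5149 + 0.2090 + 0.1766 = 3.0822 W/m².
ΔT = λ ΔF = 0.47 × 3.08 = 1.4476 K.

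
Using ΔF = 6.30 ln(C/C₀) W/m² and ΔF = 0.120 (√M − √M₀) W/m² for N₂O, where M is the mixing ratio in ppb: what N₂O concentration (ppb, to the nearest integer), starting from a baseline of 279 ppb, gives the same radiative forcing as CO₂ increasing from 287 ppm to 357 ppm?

CO₂ forcing: 6.30 × ln(357/287) = 6.30 × 0.218254 = 1.37500 W/m².
Set 0.120(√M − √279) = 1.37500: √M = 1.37500/0.120 + √279 = 11.4583 + 16.7033 = 28.1616.
M = (28.1616)² = 793.08 ppb.

M ≈ 793 ppb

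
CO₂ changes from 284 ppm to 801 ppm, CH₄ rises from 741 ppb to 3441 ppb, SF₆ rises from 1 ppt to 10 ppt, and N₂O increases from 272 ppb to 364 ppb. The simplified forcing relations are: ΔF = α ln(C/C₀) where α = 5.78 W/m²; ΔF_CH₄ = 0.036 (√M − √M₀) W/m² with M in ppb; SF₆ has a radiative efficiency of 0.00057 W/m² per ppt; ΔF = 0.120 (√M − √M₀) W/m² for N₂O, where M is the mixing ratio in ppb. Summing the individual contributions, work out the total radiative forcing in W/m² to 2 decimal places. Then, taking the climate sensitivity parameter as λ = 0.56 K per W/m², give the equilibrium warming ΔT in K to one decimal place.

ΔF = 7.44 W/m²; ΔT = 4.2 K

CO₂: 5.78 × ln(801/284) = 5.78 × ln(2.82042) = 5.78 × 1.03689 = 5.9932 W/m².
CH₄: 0.036 × (√3441 − √741) = 0.036 × (58.6600 − 27.2213) = 0.036 × 31.4387 = 1.1318 W/m².
SF₆: ΔF = 0.00057 × (10 − 1) = 0.00057 × 9 = 0.0051 W/m².
N₂O: 0.120 × (√364 − √272) = 0.120 × (19.0788 − 16.4924) = 0.120 × 2.5864 = 0.3104 W/m².
Total ΔF = 5.9932 + 1.1318 + 0.0051 + 0.3104 = 7.4405 W/m².
ΔT = λ ΔF = 0.56 × 7.44 = 4.1664 K.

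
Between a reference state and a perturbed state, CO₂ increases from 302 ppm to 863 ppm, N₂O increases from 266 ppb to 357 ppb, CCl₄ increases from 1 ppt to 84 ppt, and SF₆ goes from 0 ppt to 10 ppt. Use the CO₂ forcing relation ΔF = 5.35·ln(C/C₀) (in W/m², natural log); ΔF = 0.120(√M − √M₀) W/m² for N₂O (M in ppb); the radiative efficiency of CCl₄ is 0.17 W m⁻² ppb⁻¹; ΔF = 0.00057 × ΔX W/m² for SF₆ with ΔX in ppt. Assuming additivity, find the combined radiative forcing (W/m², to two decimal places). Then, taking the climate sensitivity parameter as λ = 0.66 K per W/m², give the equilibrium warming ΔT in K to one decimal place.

ΔF = 5.95 W/m²; ΔT = 3.9 K

CO₂: 5.35 × ln(863/302) = 5.35 × ln(2.85762) = 5.35 × 1.04999 = 5.6174 W/m².
N₂O: 0.120 × (√357 − √266) = 0.120 × (18.8944 − 16.3095) = 0.120 × 2.5849 = 0.3102 W/m².
CCl₄: Δ = 84 − 1 = 83 ppt = 0.083 ppb; ΔF = 0.17 × 0.083 = 0.0141 W/m².
SF₆: ΔF = 0.00057 × (10 − 0) = 0.00057 × 10 = 0.0057 W/m².
Total ΔF = 5.6174 + 0.3102 + 0.0141 + 0.0057 = 5.9474 W/m².
ΔT = λ ΔF = 0.66 × 5.95 = 3.9270 K.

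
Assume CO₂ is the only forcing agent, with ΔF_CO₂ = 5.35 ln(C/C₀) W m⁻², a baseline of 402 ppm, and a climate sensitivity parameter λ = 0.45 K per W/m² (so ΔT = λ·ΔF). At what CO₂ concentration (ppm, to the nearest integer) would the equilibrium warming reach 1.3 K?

Required forcing: ΔF = ΔT/λ = 1.3/0.45 = 2.8889 W/m².
Then ln(C/402) = ΔF/5.35 = 2.8889/5.35 = 0.53998.
So C = 402 × e^0.53998 = 402 × 1.71597 = 689.82 ppm.

C ≈ 690 ppm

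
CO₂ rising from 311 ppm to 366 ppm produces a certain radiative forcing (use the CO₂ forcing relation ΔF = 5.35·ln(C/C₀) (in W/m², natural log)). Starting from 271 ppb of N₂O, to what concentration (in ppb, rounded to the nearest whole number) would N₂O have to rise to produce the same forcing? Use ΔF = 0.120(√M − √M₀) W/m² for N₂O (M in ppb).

CO₂ forcing: 5.35 × ln(366/311) = 5.35 × 0.162840 = 0.87119 W/m².
Set 0.120(√M − √271) = 0.87119: √M = 0.87119/0.120 + √271 = 7.2599 + 16.4621 = 23.7220.
M = (23.7220)² = 562.73 ppb.

M ≈ 563 ppb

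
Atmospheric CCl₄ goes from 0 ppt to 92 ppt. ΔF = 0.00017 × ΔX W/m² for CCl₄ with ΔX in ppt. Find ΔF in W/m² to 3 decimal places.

CCl₄: ΔF = 0.00017 × (92 − 0) = 0.00017 × 92 = 0.0156 W/m².

ΔF = 0.016 W/m²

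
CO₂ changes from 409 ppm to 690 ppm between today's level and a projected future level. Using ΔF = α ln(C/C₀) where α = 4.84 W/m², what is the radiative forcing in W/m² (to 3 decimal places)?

ΔF = 2.531 W/m²

CO₂ absorption bands are partially saturated, so forcing scales with the logarithm of the concentration ratio.
CO₂: 4.84 × ln(690/409) = 4.84 × ln(1.68704) = 4.84 × 0.52298 = 2.5312 W/m².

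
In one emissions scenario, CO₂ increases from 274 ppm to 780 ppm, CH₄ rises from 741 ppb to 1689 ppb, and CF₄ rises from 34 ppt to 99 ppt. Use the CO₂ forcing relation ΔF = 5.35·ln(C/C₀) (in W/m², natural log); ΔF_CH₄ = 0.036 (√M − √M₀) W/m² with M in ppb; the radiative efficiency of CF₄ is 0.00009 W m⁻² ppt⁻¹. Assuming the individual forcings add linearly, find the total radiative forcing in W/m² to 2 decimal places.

ΔF = 6.10 W/m²

CO₂: 5.35 × ln(780/274) = 5.35 × ln(2.84672) = 5.35 × 1.04617 = 5.5970 W/m².
CH₄: 0.036 × (√1689 − √741) = 0.036 × (41.0974 − 27.2213) = 0.036 × 13.8761 = 0.4995 W/m².
CF₄: ΔF = 0.00009 × (99 − 34) = 0.00009 × 65 = 0.0059 W/m².
Total ΔF = 5.5970 + 0.4995 + 0.0059 = 6.1024 W/m².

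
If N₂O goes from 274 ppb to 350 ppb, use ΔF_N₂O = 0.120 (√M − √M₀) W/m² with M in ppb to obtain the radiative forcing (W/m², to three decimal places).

N₂O: 0.120 × (√350 − √274) = 0.120 × (18.7083 − 16.5529) = 0.120 × 2.1554 = 0.2586 W/m².

ΔF = 0.259 W/m²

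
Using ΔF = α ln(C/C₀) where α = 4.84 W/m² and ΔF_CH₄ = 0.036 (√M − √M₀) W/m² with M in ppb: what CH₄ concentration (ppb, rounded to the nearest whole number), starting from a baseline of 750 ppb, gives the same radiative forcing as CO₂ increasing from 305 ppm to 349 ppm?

CO₂ forcing: 4.84 × ln(349/305) = 4.84 × 0.134760 = 0.65224 W/m².
Set 0.036(√M − √750) = 0.65224: √M = 0.65224/0.036 + √750 = 18.1178 + 27.3861 = 45.5039.
M = (45.5039)² = 2070.60 ppb.

M ≈ 2071 ppb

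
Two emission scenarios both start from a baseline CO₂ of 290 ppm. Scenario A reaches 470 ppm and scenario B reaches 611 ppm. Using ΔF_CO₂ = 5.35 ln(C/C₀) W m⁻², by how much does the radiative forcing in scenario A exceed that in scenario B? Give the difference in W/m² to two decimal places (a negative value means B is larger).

ΔF_A = 5.35 ln(470/290) = 5.35 × 0.48285 = 2.5832 W/m².
ΔF_B = 5.35 ln(611/290) = 5.35 × 0.74522 = 3.9869 W/m².
Difference: 2.5832 − 3.9869 = -1.4037 W/m².

ΔF_A − ΔF_B = -1.40 W/m²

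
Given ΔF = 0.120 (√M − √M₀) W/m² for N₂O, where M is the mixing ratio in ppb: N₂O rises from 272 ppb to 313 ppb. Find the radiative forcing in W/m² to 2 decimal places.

ΔF = 0.14 W/m²

N₂O: 0.120 × (√313 − √272) = 0.120 × (17.6918 − 16.4924) = 0.120 × 1.1994 = 0.1439 W/m².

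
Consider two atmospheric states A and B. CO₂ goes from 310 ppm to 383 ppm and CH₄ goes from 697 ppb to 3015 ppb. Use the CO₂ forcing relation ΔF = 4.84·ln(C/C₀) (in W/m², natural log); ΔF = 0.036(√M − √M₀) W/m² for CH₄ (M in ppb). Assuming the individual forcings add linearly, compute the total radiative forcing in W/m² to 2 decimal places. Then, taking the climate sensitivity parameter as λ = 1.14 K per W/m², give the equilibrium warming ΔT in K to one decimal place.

CO₂: 4.84 × ln(383/310) = 4.84 × ln(1.23548) = 4.84 × 0.21146 = 1.0235 W/m².
CH₄: 0.036 × (√3015 − √697) = 0.036 × (54.9090 − 26.4008) = 0.036 × 28.5082 = 1.0263 W/m².
Total ΔF = 1.0235 + 1.0263 = 2.0498 W/m².
ΔT = λ ΔF = 1.14 × 2.05 = 2.3370 K.

ΔF = 2.05 W/m²; ΔT = 2.3 K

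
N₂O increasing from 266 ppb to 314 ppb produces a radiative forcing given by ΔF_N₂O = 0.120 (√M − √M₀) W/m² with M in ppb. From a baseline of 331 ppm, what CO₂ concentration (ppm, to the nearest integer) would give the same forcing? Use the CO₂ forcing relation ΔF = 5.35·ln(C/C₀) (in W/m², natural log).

C ≈ 342 ppm

N₂O forcing: 0.120 × (√314 − √266) = 0.120 × (17.7200 − 16.3095) = 0.120 × 1.4105 = 0.16926 W/m².
Set 5.35 ln(C/331) = 0.16926: ln(C/331) = 0.16926/5.35 = 0.03164, so C = 331 × e^0.03164 = 331 × 1.03215 = 341.64 ppm.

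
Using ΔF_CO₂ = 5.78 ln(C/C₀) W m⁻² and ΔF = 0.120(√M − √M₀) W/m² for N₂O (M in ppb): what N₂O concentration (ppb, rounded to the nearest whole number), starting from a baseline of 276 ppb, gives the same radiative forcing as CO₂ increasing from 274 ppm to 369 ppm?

CO₂ forcing: 5.78 × ln(369/274) = 5.78 × 0.297669 = 1.72053 W/m².
Set 0.120(√M − √276) = 1.72053: √M = 1.72053/0.120 + √276 = 14.3378 + 16.6132 = 30.9510.
M = (30.9510)² = 957.96 ppb.

M ≈ 958 ppb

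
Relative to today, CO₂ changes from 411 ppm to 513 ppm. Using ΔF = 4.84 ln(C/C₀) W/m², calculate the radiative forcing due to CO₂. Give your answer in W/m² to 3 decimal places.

CO₂: 4.84 × ln(513/411) = 4.84 × ln(1.24818) = 4.84 × 0.22169 = 1.0730 W/m².

ΔF = 1.073 W/m²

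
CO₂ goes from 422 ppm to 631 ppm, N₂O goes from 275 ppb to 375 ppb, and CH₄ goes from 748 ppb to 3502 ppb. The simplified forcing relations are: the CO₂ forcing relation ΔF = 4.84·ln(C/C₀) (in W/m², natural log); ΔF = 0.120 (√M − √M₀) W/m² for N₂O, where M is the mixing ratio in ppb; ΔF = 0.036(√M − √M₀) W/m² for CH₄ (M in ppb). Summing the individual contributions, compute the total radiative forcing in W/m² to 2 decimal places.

ΔF = 3.43 W/m²

CO₂: 4.84 × ln(631/422) = 4.84 × ln(1.49526) = 4.84 × 0.40230 = 1.9471 W/m².
N₂O: 0.120 × (√375 − √275) = 0.120 × (19.3649 − 16.5831) = 0.120 × 2.7818 = 0.3338 W/m².
CH₄: 0.036 × (√3502 − √748) = 0.036 × (59.1777 − 27.3496) = 0.036 × 31.8281 = 1.1458 W/m².
Total ΔF = 1.9471 + 0.3338 + 1.1458 = 3.4267 W/m².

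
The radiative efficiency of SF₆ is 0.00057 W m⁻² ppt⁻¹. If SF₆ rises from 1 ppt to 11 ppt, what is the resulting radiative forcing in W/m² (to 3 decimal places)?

ΔF = 0.006 W/m²

SF₆: ΔF = 0.00057 × (11 − 1) = 0.00057 × 10 = 0.0057 W/m².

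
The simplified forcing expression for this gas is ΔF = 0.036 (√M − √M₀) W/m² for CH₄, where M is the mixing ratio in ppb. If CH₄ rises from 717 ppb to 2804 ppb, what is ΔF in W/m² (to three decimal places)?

ΔF = 0.942 W/m²

CH₄: 0.036 × (√2804 − √717) = 0.036 × (52.9528 − 26.7769) = 0.036 × 26.1759 = 0.9423 W/m².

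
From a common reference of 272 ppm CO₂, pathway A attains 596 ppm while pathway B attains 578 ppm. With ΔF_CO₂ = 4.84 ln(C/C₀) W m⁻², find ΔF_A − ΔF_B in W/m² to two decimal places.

ΔF_A = 4.84 ln(596/272) = 4.84 × 0.78444 = 3.7967 W/m².
ΔF_B = 4.84 ln(578/272) = 4.84 × 0.75377 = 3.6482 W/m².
Difference: 3.7967 − 3.6482 = 0.1485 W/m².

ΔF_A − ΔF_B = 0.15 W/m²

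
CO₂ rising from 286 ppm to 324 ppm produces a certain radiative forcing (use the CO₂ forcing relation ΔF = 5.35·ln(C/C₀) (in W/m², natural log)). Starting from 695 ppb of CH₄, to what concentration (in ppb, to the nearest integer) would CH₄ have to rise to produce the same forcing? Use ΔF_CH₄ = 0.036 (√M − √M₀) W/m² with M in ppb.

CO₂ forcing: 5.35 × ln(324/286) = 5.35 × 0.124752 = 0.66742 W/m².
Set 0.036(√M − √695) = 0.66742: √M = 0.66742/0.036 + √695 = 18.5394 + 26.3629 = 44.9023.
M = (44.9023)² = 2016.22 ppb.

M ≈ 2016 ppb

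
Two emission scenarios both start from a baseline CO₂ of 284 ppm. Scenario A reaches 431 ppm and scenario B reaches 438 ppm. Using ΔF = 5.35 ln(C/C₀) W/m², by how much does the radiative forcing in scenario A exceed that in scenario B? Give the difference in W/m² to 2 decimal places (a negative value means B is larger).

ΔF_A = 5.35 ln(431/284) = 5.35 × 0.41713 = 2.2316 W/m².
ΔF_B = 5.35 ln(438/284) = 5.35 × 0.43324 = 2.3178 W/m².
Difference: 2.2316 − 2.3178 = -0.0862 W/m².
(Equivalently, ΔF_A − ΔF_B = 5.35 ln(431/438) = 5.35 × -0.01611 = -0.0862 W/m².)

ΔF_A − ΔF_B = -0.09 W/m²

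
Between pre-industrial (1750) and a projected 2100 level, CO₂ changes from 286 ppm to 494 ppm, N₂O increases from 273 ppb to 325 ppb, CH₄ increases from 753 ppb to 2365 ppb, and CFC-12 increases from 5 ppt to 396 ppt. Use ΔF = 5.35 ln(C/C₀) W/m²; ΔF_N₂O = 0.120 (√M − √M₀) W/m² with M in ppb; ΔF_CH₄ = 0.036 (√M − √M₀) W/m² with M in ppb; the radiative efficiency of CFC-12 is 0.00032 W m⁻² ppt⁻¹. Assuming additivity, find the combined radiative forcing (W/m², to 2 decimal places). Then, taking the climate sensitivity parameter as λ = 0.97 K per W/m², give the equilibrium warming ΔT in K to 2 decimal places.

ΔF = 3.99 W/m²; ΔT = 3.87 K

CO₂: 5.35 × ln(494/286) = 5.35 × ln(1.72727) = 5.35 × 0.54654 = 2.9240 W/m².
N₂O: 0.120 × (√325 − √273) = 0.120 × (18.0278 − 16.5227) = 0.120 × 1.5051 = 0.1806 W/m².
CH₄: 0.036 × (√2365 − √753) = 0.036 × (48.6313 − 27.4408) = 0.036 × 21.1905 = 0.7629 W/m².
CFC-12: ΔF = 0.00032 × (396 − 5) = 0.00032 × 391 = 0.1251 W/m².
Total ΔF = 2.9240 + 0.1806 + 0.7629 + 0.1251 = 3.9926 W/m².
ΔT = λ ΔF = 0.97 × 3.99 = 3.8703 K.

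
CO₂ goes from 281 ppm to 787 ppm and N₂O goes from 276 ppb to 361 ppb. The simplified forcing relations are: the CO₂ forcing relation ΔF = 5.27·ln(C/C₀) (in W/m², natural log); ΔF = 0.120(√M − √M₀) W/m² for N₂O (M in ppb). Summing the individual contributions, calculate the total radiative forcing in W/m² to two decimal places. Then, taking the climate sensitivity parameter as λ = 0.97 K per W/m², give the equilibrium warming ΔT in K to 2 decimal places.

ΔF = 5.71 W/m²; ΔT = 5.54 K

CO₂: 5.27 × ln(787/281) = 5.27 × ln(2.80071) = 5.27 × 1.02987 = 5.4274 W/m².
N₂O: 0.120 × (√361 − √276) = 0.120 × (19.0000 − 16.6132) = 0.120 × 2.3868 = 0.2864 W/m².
Total ΔF = 5.4274 + 0.2864 = 5.7138 W/m².
ΔT = λ ΔF = 0.97 × 5.71 = 5.5387 K.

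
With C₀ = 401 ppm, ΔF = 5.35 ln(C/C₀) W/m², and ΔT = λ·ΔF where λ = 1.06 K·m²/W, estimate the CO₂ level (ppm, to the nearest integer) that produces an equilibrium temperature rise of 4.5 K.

C ≈ 887 ppm

Required forcing: ΔF = ΔT/λ = 4.5/1.06 = 4.2453 W/m².
Then ln(C/401) = ΔF/5.35 = 4.2453/5.35 = 0.79351.
So C = 401 × e^0.79351 = 401 × 2.21114 = 886.67 ppm.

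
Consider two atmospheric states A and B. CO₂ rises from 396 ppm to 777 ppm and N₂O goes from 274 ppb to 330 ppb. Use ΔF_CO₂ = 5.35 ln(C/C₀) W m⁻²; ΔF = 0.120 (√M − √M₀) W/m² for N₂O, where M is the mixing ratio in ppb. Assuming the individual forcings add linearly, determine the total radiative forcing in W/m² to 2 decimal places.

CO₂: 5.35 × ln(777/396) = 5.35 × ln(1.96212) = 5.35 × 0.67403 = 3.6061 W/m².
N₂O: 0.120 × (√330 − √274) = 0.120 × (18.1659 − 16.5529) = 0.120 × 1.6130 = 0.1936 W/m².
Total ΔF = 3.6061 + 0.1936 = 3.7997 W/m².

ΔF = 3.80 W/m²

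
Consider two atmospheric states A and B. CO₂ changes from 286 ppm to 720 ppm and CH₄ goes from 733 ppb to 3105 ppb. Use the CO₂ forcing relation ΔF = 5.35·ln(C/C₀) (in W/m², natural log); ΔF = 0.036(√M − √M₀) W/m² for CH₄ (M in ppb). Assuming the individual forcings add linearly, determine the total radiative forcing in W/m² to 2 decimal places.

ΔF = 5.97 W/m²

CO₂: 5.35 × ln(720/286) = 5.35 × ln(2.51748) = 5.35 × 0.92326 = 4.9394 W/m².
CH₄: 0.036 × (√3105 − √733) = 0.036 × (55.7225 − 27.0740) = 0.036 × 28.6485 = 1.0313 W/m².
Total ΔF = 4.9394 + 1.0313 = 5.9707 W/m².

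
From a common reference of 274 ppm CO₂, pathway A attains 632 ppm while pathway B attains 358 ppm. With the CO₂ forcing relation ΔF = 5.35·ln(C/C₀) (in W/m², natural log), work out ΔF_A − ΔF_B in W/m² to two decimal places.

ΔF_A − ΔF_B = 3.04 W/m²

ΔF_A = 5.35 ln(632/274) = 5.35 × 0.83576 = 4.4713 W/m².
ΔF_B = 5.35 ln(358/274) = 5.35 × 0.26740 = 1.4306 W/m².
Difference: 4.4713 − 1.4306 = 3.0407 W/m².
(Equivalently, ΔF_A − ΔF_B = 5.35 ln(632/358) = 5.35 × 0.56836 = 3.0407 W/m².)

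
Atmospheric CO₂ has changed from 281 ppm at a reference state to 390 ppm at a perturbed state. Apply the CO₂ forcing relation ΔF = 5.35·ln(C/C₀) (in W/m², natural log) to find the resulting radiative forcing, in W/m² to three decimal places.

CO₂: 5.35 × ln(390/281) = 5.35 × ln(1.38790) = 5.35 × 0.32779 = 1.7537 W/m².

ΔF = 1.754 W/m²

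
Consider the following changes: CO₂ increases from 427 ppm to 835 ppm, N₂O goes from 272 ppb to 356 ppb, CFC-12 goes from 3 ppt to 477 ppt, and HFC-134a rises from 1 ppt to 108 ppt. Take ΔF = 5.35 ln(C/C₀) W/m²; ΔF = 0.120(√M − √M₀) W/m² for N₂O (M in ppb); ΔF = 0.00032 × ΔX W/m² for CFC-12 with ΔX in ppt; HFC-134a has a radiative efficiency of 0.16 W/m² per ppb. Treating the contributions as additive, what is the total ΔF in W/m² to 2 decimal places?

ΔF = 4.04 W/m²

CO₂: 5.35 × ln(835/427) = 5.35 × ln(1.95550) = 5.35 × 0.67065 = 3.5880 W/m².
N₂O: 0.120 × (√356 − √272) = 0.120 × (18.8680 − 16.4924) = 0.120 × 2.3756 = 0.2851 W/m².
CFC-12: ΔF = 0.00032 × (477 − 3) = 0.00032 × 474 = 0.1517 W/m².
HFC-134a: Δ = 108 − 1 = 107 ppt = 0.107 ppb; ΔF = 0.16 × 0.107 = 0.0171 W/m².
Total ΔF = 3.5880 + 0.2851 + 0.1517 + 0.0171 = 4.0419 W/m².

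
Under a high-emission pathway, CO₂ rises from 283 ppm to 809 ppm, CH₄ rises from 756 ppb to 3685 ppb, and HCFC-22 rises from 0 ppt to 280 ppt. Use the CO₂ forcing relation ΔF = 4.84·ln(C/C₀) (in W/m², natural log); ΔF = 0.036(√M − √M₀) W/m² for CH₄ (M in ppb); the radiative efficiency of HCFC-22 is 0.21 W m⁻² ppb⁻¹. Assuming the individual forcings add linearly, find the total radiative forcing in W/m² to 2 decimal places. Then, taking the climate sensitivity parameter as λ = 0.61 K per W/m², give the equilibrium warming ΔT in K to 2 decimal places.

ΔF = 6.34 W/m²; ΔT = 3.87 K

CO₂: 4.84 × ln(809/283) = 4.84 × ln(2.85866) = 4.84 × 1.05035 = 5.0837 W/m².
CH₄: 0.036 × (√3685 − √756) = 0.036 × (60.7042 − 27.4955) = 0.036 × 33.2087 = 1.1955 W/m².
HCFC-22: Δ = 280 − 0 = 280 ppt = 0.280 ppb; ΔF = 0.21 × 0.280 = 0.0588 W/m².
Total ΔF = 5.0837 + 1.1955 + 0.0588 = 6.3380 W/m².
ΔT = λ ΔF = 0.61 × 6.34 = 3.8674 K.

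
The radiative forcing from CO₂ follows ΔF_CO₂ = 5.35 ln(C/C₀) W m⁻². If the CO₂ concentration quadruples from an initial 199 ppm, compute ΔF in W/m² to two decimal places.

Because the forcing depends only on the ratio C/C₀, the initial concentration does not enter.
ΔF = 5.35 × ln(4) = 5.35 × 1.38629 = 7.4167 W/m².

ΔF = 7.42 W/m²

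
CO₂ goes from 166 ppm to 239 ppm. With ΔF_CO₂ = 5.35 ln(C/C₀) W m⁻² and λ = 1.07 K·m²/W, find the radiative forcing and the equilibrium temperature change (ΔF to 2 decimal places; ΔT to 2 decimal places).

ΔF = 1.95 W/m²; ΔT = 2.09 K

CO₂: 5.35 × ln(239/166) = 5.35 × ln(1.43976) = 5.35 × 0.36448 = 1.9500 W/m².
ΔT = λ ΔF = 1.07 × 1.95 = 2.0865 K.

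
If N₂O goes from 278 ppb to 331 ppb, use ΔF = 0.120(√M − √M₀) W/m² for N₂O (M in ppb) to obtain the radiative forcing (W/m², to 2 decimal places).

ΔF = 0.18 W/m²

N₂O: 0.120 × (√331 − √278) = 0.120 × (18.1934 − 16.6733) = 0.120 × 1.5201 = 0.1824 W/m².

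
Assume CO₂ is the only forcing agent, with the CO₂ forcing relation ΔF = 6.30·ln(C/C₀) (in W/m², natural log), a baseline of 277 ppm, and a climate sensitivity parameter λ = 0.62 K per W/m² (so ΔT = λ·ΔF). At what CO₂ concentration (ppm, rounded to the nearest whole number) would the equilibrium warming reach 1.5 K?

Required forcing: ΔF = ΔT/λ = 1.5/0.62 = 2.4194 W/m².
Then ln(C/277) = ΔF/6.30 = 2.4194/6.30 = 0.38403.
So C = 277 × e^0.38403 = 277 × 1.46819 = 406.69 ppm.

C ≈ 407 ppm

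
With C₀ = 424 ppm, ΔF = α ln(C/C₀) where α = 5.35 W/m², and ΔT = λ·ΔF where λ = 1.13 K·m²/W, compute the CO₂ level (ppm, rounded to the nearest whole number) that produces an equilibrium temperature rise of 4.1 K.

Required forcing: ΔF = ΔT/λ = 4.1/1.13 = 3.6283 W/m².
Then ln(C/424) = ΔF/5.35 = 3.6283/5.35 = 0.67819.
So C = 424 × e^0.67819 = 424 × 1.97031 = 835.41 ppm.

C ≈ 835 ppm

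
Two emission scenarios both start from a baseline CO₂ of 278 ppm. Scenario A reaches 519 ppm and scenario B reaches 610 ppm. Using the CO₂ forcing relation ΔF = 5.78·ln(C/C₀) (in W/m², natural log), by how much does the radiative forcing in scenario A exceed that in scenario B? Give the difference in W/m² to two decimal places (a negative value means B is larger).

ΔF_A − ΔF_B = -0.93 W/m²

ΔF_A = 5.78 ln(519/278) = 5.78 × 0.62428 = 3.6083 W/m².
ΔF_B = 5.78 ln(610/278) = 5.78 × 0.78584 = 4.5422 W/m².
Difference: 3.6083 − 4.5422 = -0.9339 W/m².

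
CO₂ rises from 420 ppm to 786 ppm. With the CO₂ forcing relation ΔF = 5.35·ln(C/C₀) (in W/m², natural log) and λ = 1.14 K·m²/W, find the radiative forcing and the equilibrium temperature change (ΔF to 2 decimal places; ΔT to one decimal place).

CO₂: 5.35 × ln(786/420) = 5.35 × ln(1.87143) = 5.35 × 0.62670 = 3.3528 W/m².
ΔT = λ ΔF = 1.14 × 3.35 = 3.8190 K.

ΔF = 3.35 W/m²; ΔT = 3.8 K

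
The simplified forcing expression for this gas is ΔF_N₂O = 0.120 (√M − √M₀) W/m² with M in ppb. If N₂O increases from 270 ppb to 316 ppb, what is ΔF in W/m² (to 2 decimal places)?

ΔF = 0.16 W/m²

N₂O: 0.120 × (√316 − √270) = 0.120 × (17.7764 − 16.4317) = 0.120 × 1.3447 = 0.1614 W/m².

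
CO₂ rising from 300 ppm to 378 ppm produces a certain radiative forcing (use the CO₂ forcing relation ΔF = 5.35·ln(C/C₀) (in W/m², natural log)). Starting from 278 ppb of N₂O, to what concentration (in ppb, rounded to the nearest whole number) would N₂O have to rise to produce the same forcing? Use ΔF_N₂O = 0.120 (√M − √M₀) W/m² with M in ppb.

M ≈ 728 ppb

CO₂ forcing: 5.35 × ln(378/300) = 5.35 × 0.231112 = 1.23645 W/m².
Set 0.120(√M − √278) = 1.23645: √M = 1.23645/0.120 + √278 = 10.3038 + 16.6733 = 26.9771.
M = (26.9771)² = 727.76 ppb.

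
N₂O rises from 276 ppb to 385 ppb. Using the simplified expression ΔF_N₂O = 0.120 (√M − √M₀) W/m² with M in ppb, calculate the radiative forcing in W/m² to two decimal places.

N₂O: 0.120 × (√385 − √276) = 0.120 × (19.6214 − 16.6132) = 0.120 × 3.0082 = 0.3610 W/m².

ΔF = 0.36 W/m²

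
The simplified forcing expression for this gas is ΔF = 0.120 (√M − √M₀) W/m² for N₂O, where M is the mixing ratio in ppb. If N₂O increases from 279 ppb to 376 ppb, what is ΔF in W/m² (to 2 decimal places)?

ΔF = 0.32 W/m²

N₂O: 0.120 × (√376 − √279) = 0.120 × (19.3907 − 16.7033) = 0.120 × 2.6874 = 0.3225 W/m².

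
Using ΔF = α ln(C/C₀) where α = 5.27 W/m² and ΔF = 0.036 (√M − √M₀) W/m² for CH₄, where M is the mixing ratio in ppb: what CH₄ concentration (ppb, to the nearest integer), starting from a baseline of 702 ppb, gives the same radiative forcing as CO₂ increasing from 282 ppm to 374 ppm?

CO₂ forcing: 5.27 × ln(374/282) = 5.27 × 0.282349 = 1.48798 W/m².
Set 0.036(√M − √702) = 1.48798: √M = 1.48798/0.036 + √702 = 41.3328 + 26.4953 = 67.8281.
M = (67.8281)² = 4600.65 ppb.

M ≈ 4601 ppb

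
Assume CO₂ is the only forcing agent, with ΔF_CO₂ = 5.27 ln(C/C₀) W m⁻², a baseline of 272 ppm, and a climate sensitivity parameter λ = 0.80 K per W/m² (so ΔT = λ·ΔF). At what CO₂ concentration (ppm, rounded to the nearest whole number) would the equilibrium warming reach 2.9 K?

Required forcing: ΔF = ΔT/λ = 2.9/0.80 = 3.6250 W/m².
Then ln(C/272) = ΔF/5.27 = 3.6250/5.27 = 0.68786.
So C = 272 × e^0.68786 = 272 × 1.98945 = 541.13 ppm.

C ≈ 541 ppm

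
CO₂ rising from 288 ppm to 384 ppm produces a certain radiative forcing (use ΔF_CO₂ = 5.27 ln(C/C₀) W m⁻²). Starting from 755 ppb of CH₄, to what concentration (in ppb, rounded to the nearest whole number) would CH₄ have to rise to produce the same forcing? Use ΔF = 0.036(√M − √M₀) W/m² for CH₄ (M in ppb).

M ≈ 4843 ppb

CO₂ forcing: 5.27 × ln(384/288) = 5.27 × 0.287682 = 1.51608 W/m².
Set 0.036(√M − √755) = 1.51608: √M = 1.51608/0.036 + √755 = 42.1133 + 27.4773 = 69.5906.
M = (69.5906)² = 4842.85 ppb.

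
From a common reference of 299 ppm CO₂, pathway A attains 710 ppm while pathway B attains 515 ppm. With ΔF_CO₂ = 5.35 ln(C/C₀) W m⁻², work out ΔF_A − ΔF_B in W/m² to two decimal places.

ΔF_A = 5.35 ln(710/299) = 5.35 × 0.86482 = 4.6268 W/m².
ΔF_B = 5.35 ln(515/299) = 5.35 × 0.54372 = 2.9089 W/m².
Difference: 4.6268 − 2.9089 = 1.7179 W/m².
(Equivalently, ΔF_A − ΔF_B = 5.35 ln(710/515) = 5.35 × 0.32110 = 1.7179 W/m².)

ΔF_A − ΔF_B = 1.72 W/m²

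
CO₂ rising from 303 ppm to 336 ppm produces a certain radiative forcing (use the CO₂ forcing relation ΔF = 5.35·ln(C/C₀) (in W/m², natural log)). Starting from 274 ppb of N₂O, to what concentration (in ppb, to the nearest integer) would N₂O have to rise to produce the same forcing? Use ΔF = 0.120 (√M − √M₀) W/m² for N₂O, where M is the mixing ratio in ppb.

M ≈ 448 ppb

CO₂ forcing: 5.35 × ln(336/303) = 5.35 × 0.103378 = 0.55307 W/m².
Set 0.120(√M − √274) = 0.55307: √M = 0.55307/0.120 + √274 = 4.6089 + 16.5529 = 21.1618.
M = (21.1618)² = 447.82 ppb.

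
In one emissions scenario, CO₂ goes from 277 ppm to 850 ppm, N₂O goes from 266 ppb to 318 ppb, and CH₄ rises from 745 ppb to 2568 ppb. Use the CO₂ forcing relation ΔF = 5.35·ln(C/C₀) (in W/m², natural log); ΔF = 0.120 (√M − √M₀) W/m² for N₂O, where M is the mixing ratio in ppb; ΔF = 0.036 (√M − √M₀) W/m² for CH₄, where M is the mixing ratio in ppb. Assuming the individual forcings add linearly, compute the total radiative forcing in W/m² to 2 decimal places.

CO₂: 5.35 × ln(850/277) = 5.35 × ln(3.06859) = 5.35 × 1.12122 = 5.9985 W/m².
N₂O: 0.120 × (√318 − √266) = 0.120 × (17.8326 − 16.3095) = 0.120 × 1.5231 = 0.1828 W/m².
CH₄: 0.036 × (√2568 − √745) = 0.036 × (50.6754 − 27.2947) = 0.036 × 23.3807 = 0.8417 W/m².
Total ΔF = 5.9985 + 0.1828 + 0.8417 = 7.0230 W/m².

ΔF = 7.02 W/m²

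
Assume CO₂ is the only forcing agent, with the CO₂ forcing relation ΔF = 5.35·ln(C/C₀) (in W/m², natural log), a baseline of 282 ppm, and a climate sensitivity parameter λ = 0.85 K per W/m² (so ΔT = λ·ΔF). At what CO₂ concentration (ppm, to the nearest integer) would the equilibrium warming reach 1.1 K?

Required forcing: ΔF = ΔT/λ = 1.1/0.85 = 1.2941 W/m².
Then ln(C/282) = ΔF/5.35 = 1.2941/5.35 = 0.24189.
So C = 282 × e^0.24189 = 282 × 1.27365 = 359.17 ppm.

C ≈ 359 ppm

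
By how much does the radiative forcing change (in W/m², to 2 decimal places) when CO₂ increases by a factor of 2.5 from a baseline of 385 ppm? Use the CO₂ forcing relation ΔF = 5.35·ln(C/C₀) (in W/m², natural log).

ΔF = 4.90 W/m²

ΔF = 5.35 × ln(2.5) = 5.35 × 0.91629 = 4.9022 W/m².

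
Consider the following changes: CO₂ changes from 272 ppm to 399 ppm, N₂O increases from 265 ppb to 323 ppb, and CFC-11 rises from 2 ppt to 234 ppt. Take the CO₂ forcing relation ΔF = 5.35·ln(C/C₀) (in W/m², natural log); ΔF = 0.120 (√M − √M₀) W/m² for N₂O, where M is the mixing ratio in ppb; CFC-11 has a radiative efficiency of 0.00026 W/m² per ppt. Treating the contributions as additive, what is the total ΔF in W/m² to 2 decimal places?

CO₂: 5.35 × ln(399/272) = 5.35 × ln(1.46691) = 5.35 × 0.38316 = 2.0499 W/m².
N₂O: 0.120 × (√323 − √265) = 0.120 × (17.9722 − 16.2788) = 0.120 × 1.6934 = 0.2032 W/m².
CFC-11: ΔF = 0.00026 × (234 − 2) = 0.00026 × 232 = 0.0603 W/m².
Total ΔF = 2.0499 + 0.2032 + 0.0603 = 2.3134 W/m².

ΔF = 2.31 W/m²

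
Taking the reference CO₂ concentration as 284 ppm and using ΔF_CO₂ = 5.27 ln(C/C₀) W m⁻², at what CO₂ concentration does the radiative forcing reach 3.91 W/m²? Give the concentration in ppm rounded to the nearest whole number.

C ≈ 596 ppm

Set 5.27 ln(C/284) = 3.91, so ln(C/284) = 3.91/5.27 = 0.74194.
Then C/284 = e^0.74194 = 2.10001, giving C = 284 × 2.10001 = 596.40 ppm.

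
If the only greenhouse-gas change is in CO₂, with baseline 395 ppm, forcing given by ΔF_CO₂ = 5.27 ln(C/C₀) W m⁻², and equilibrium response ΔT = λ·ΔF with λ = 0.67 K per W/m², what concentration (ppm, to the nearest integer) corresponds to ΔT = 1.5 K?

Required forcing: ΔF = ΔT/λ = 1.5/0.67 = 2.2388 W/m².
Then ln(C/395) = ΔF/5.27 = 2.2388/5.27 = 0.42482.
So C = 395 × e^0.42482 = 395 × 1.52932 = 604.08 ppm.

C ≈ 604 ppm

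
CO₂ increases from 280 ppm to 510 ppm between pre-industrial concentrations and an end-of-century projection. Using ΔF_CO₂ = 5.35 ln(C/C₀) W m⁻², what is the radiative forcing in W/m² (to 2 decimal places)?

CO₂ absorption bands are partially saturated, so forcing scales with the logarithm of the concentration ratio.
CO₂: 5.35 × ln(510/280) = 5.35 × ln(1.82143) = 5.35 × 0.59962 = 3.2080 W/m².

ΔF = 3.21 W/m²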